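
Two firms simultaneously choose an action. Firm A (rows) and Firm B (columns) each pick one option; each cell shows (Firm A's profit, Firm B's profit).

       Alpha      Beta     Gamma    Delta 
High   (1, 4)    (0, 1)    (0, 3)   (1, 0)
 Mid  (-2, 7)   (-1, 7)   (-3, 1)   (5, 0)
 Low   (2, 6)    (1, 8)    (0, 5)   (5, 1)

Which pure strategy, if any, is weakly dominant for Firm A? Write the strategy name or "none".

Low

Low vs High: Alpha: 2>1, Beta: 1>0, Gamma: 0=0, Delta: 5>1.
Low vs Mid: Alpha: 2>-2, Beta: 1>-1, Gamma: 0>-3, Delta: 5=5.
Low is at least as good as every other strategy against every opponent action, so it is weakly dominant.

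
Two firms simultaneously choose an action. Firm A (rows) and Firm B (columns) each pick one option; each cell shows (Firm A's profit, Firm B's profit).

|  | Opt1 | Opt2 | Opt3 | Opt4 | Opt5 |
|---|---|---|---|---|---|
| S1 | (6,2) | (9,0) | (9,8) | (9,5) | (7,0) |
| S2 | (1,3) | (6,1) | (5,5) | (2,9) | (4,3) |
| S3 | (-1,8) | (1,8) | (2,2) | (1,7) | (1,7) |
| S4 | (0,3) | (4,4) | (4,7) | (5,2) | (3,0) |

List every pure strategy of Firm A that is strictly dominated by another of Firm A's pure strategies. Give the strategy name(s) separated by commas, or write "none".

S2, S3, S4

Nothing dominates S1: S2 at Opt1 (6>1); S3 at Opt1 (6>-1); S4 at Opt1 (6>0).
S2: dominated, since S1 does at least as well everywhere (Opt1: 6>1, Opt2: 9>6, Opt3: 9>5, Opt4: 9>2, Opt5: 7>4).
S3 is strictly dominated by S1 (Opt1: 6>-1, Opt2: 9>1, Opt3: 9>2, Opt4: 9>1, Opt5: 7>1).
S4 is strictly dominated by S1 (Opt1: 6>0, Opt2: 9>4, Opt3: 9>4, Opt4: 9>5, Opt5: 7>3).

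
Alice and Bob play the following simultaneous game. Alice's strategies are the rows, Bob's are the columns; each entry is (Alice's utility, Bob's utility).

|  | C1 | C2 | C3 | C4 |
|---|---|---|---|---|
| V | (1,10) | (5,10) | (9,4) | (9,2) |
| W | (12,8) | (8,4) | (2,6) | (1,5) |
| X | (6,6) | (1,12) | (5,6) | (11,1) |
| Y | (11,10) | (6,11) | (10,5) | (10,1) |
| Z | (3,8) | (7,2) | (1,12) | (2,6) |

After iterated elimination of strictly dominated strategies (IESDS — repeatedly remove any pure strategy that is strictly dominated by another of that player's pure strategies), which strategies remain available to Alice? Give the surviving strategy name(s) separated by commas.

For Alice, Y strictly dominates V on the remaining columns (C1: 11>1, C2: 6>5, C3: 10>9, C4: 10>9); eliminate V.
For Bob, C1 strictly dominates C4 on the remaining rows (W: 8>5, X: 6>1, Y: 10>1, Z: 8>6); eliminate C4.
For Alice, Y strictly dominates X on the remaining columns (C1: 11>6, C2: 6>1, C3: 10>5); eliminate X.
Row Z is eliminated: W beats it against every remaining column (C1: 12>3, C2: 8>7, C3: 2>1).
Bob's strategy C3 is strictly dominated by C1 (W: 8>6, Y: 10>5) and is removed.
For Alice, W strictly dominates Y on the remaining columns (C1: 12>11, C2: 8>6); eliminate Y.
For Bob, C1 strictly dominates C2 on the remaining rows (W: 8>4); eliminate C2.
Among the remaining strategies, none is strictly dominated by another pure strategy of the same player, so the elimination stops.
Surviving strategies — Alice: {W}; Bob: {C1}.

W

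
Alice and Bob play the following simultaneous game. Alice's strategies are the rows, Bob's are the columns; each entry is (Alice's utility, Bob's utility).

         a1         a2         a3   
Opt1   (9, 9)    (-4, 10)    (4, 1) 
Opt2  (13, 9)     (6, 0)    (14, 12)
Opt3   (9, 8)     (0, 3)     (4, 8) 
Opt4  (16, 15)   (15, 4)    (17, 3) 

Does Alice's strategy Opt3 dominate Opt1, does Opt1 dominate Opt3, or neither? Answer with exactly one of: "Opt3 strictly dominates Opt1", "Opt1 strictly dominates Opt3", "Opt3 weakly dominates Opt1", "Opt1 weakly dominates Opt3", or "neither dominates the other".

Compare Opt3 to Opt1 across each choice by Bob: a1: 9=9, a2: 0>-4, a3: 4=4.
Opt3 is at least as good everywhere and strictly better somewhere (tied only at a1, a3), so Opt3 weakly but not strictly dominates Opt1.

Opt3 weakly dominates Opt1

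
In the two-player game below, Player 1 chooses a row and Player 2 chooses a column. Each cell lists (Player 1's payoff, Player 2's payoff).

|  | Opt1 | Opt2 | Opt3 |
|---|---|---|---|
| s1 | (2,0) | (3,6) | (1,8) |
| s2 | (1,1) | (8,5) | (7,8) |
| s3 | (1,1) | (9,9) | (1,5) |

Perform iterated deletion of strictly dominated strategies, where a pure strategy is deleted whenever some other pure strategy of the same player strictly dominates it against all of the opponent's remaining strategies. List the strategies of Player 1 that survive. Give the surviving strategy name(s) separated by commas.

s2, s3

Column Opt1 is eliminated: Opt2 beats it against every remaining row (s1: 6>0, s2: 5>1, s3: 9>1).
Player 1's strategy s1 is strictly dominated by s2 (Opt2: 8>3, Opt3: 7>1) and is removed.
Among the remaining strategies, none is strictly dominated by another pure strategy of the same player, so the elimination stops.
Surviving strategies — Player 1: {s2, s3}; Player 2: {Opt2, Opt3}.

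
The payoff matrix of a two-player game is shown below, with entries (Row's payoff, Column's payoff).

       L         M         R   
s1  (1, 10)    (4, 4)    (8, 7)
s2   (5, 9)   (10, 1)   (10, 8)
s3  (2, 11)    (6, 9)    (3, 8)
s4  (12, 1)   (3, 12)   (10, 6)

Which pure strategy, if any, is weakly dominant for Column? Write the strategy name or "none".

none

L fails to dominate M at s4 (1<12).
M fails to dominate L at s1 (4<10).
R fails to dominate L at s1 (7<10).
No single strategy dominates all the others.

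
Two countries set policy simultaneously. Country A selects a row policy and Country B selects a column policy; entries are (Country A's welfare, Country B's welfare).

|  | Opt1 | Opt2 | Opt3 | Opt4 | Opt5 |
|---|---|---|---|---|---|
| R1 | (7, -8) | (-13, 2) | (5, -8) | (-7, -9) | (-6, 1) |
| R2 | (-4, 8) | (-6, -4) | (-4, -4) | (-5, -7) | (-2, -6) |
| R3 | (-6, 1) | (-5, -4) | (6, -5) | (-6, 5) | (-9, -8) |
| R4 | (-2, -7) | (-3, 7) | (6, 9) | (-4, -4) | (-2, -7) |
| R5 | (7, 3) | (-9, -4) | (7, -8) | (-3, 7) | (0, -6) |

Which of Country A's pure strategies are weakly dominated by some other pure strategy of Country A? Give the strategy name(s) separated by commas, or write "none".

R1, R2, R3

R5 weakly dominates R1 — Opt1: 7=7, Opt2: -9>-13, Opt3: 7>5, Opt4: -3>-7, Opt5: 0>-6.
R2: dominated, since R4 does at least as well everywhere (Opt1: -2>-4, Opt2: -3>-6, Opt3: 6>-4, Opt4: -4>-5, Opt5: -2=-2).
R3 is weakly dominated by R4 (Opt1: -2>-6, Opt2: -3>-5, Opt3: 6=6, Opt4: -4>-6, Opt5: -2>-9).
R4: no other strategy beats it everywhere (R1 at Opt2 (-3>-13); R2 at Opt1 (-2>-4); R3 at Opt1 (-2>-6); R5 at Opt2 (-3>-9)).
R5: no other strategy beats it everywhere (R1 at Opt2 (-9>-13); R2 at Opt1 (7>-4); R3 at Opt1 (7>-6); R4 at Opt1 (7>-2)).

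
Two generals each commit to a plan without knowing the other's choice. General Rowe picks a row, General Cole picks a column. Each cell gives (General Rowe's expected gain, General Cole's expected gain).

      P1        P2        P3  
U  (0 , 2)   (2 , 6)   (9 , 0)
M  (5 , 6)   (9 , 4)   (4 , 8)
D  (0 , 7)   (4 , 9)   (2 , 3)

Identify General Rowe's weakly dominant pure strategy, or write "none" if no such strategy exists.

none

U fails to dominate M at P1 (0<5).
M fails to dominate U at P3 (4<9).
D fails to dominate U at P3 (2<9).
No single strategy dominates all the others.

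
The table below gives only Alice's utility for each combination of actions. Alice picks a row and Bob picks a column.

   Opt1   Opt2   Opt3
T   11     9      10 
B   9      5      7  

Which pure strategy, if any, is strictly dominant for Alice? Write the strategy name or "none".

T

T vs B: Opt1: 11>9, Opt2: 9>5, Opt3: 10>7.
T strictly beats every other strategy against every opponent action, so it is strictly dominant.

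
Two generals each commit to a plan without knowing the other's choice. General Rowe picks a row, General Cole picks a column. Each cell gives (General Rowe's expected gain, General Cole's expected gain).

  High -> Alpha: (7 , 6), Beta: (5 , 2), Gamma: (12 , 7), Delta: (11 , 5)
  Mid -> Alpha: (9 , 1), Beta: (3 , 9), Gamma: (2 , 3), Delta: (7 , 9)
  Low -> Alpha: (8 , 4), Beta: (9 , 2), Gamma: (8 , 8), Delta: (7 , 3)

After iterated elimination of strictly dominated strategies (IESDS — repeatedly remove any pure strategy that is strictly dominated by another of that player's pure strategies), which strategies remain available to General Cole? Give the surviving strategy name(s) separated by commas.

General Cole's strategy Alpha is strictly dominated by Gamma (High: 7>6, Mid: 3>1, Low: 8>4) and is removed.
For General Rowe, High strictly dominates Mid on the remaining columns (Beta: 5>3, Gamma: 12>2, Delta: 11>7); eliminate Mid.
Column Beta is eliminated: Gamma beats it against every remaining row (High: 7>2, Low: 8>2).
For General Rowe, High strictly dominates Low on the remaining columns (Gamma: 12>8, Delta: 11>7); eliminate Low.
For General Cole, Gamma strictly dominates Delta on the remaining rows (High: 7>5); eliminate Delta.
Among the remaining strategies, none is strictly dominated by another pure strategy of the same player, so the elimination stops.
Surviving strategies — General Rowe: {High}; General Cole: {Gamma}.

Gamma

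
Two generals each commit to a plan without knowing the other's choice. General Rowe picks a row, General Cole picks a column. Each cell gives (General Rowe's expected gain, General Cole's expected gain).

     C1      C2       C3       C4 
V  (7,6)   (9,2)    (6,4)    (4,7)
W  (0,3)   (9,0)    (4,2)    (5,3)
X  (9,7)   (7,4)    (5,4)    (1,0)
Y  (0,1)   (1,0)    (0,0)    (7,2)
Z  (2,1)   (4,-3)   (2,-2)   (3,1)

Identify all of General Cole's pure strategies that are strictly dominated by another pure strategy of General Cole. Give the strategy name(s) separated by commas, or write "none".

Nothing dominates C1: C2 at V (6>2); C3 at V (6>4); C4 at W (3=3).
C2 is strictly dominated by C1 (V: 6>2, W: 3>0, X: 7>4, Y: 1>0, Z: 1>-3).
C3: dominated, since C1 does at least as well everywhere (V: 6>4, W: 3>2, X: 7>4, Y: 1>0, Z: 1>-2).
C4: no other strategy beats it everywhere (C1 at V (7>6); C2 at V (7>2); C3 at V (7>4)).

C2, C3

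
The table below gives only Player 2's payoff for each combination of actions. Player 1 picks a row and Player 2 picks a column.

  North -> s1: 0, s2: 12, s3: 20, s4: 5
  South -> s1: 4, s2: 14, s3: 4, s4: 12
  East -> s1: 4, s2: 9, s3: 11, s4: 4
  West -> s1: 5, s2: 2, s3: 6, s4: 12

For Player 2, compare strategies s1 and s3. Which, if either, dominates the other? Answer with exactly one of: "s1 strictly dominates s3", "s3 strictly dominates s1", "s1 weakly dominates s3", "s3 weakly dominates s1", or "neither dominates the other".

s1's payoffs vs s3's, by Player 1's action — North: 0<20, South: 4=4, East: 4<11, West: 5<6.
s3 is at least as good everywhere and strictly better somewhere (tied at South), so s3 weakly dominates s1.

s3 weakly dominates s1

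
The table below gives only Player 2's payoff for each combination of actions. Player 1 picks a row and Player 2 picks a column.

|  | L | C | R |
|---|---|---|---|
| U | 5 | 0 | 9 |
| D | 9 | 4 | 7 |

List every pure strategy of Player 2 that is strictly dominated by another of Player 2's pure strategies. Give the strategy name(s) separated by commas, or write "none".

Nothing dominates L: C at U (5>0); R at D (9>7).
L strictly dominates C — U: 5>0, D: 9>4.
Nothing dominates R: L at U (9>5); C at U (9>0).

C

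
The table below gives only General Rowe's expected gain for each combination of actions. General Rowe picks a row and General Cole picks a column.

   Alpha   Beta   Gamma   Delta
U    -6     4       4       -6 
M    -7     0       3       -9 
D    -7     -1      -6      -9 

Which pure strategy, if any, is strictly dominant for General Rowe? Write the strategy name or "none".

U

U vs M: Alpha: -6>-7, Beta: 4>0, Gamma: 4>3, Delta: -6>-9.
U vs D: Alpha: -6>-7, Beta: 4>-1, Gamma: 4>-6, Delta: -6>-9.
U strictly beats every other strategy against every opponent action, so it is strictly dominant.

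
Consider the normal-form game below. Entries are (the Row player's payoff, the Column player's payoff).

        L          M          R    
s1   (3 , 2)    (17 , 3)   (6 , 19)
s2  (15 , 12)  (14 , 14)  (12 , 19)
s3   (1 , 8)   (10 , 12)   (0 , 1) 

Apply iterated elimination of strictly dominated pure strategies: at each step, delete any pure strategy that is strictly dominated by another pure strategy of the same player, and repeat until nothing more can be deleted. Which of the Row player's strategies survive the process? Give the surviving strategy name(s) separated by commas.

s2

The Row player's strategy s3 is strictly dominated by s1 (L: 3>1, M: 17>10, R: 6>0) and is removed.
The Column player's strategy L is strictly dominated by M (s1: 3>2, s2: 14>12) and is removed.
For the Column player, R strictly dominates M on the remaining rows (s1: 19>3, s2: 19>14); eliminate M.
For the Row player, s2 strictly dominates s1 on the remaining columns (R: 12>6); eliminate s1.
Among the remaining strategies, none is strictly dominated by another pure strategy of the same player, so the elimination stops.
Surviving strategies — the Row player: {s2}; the Column player: {R}.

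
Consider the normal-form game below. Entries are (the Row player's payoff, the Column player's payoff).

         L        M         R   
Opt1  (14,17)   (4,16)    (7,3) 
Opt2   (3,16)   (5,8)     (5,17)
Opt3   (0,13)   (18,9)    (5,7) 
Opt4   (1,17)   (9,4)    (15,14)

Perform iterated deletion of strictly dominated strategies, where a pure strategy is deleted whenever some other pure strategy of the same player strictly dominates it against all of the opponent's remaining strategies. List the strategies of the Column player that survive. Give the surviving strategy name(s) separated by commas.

The Column player's strategy M is strictly dominated by L (Opt1: 17>16, Opt2: 16>8, Opt3: 13>9, Opt4: 17>4) and is removed.
Row Opt2 is eliminated: Opt1 beats it against every remaining column (L: 14>3, R: 7>5).
For the Row player, Opt1 strictly dominates Opt3 on the remaining columns (L: 14>0, R: 7>5); eliminate Opt3.
Column R is eliminated: L beats it against every remaining row (Opt1: 17>3, Opt4: 17>14).
Row Opt4 is eliminated: Opt1 beats it against every remaining column (L: 14>1).
Among the remaining strategies, none is strictly dominated by another pure strategy of the same player, so the elimination stops.
Surviving strategies — the Row player: {Opt1}; the Column player: {L}.

L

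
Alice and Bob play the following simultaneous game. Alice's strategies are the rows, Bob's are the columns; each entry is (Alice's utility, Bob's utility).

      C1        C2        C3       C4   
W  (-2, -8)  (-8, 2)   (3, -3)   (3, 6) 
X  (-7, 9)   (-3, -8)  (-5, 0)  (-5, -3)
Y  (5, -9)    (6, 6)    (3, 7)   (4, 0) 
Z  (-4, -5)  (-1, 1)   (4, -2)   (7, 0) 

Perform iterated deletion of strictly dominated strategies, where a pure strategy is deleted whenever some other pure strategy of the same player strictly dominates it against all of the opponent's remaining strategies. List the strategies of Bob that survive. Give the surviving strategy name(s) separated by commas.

Row X is eliminated: Y beats it against every remaining column (C1: 5>-7, C2: 6>-3, C3: 3>-5, C4: 4>-5).
Column C1 is eliminated: C2 beats it against every remaining row (W: 2>-8, Y: 6>-9, Z: 1>-5).
Row W is eliminated: Z beats it against every remaining column (C2: -1>-8, C3: 4>3, C4: 7>3).
Column C4 is eliminated: C2 beats it against every remaining row (Y: 6>0, Z: 1>0).
Among the remaining strategies, none is strictly dominated by another pure strategy of the same player, so the elimination stops.
Surviving strategies — Alice: {Y, Z}; Bob: {C2, C3}.

C2, C3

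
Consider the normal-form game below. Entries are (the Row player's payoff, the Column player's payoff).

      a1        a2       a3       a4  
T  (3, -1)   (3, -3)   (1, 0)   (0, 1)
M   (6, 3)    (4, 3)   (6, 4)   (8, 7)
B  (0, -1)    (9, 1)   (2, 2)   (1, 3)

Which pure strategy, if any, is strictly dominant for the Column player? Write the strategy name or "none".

a4 vs a1: T: 1>-1, M: 7>3, B: 3>-1.
a4 vs a2: T: 1>-3, M: 7>3, B: 3>1.
a4 vs a3: T: 1>0, M: 7>4, B: 3>2.
a4 strictly beats every other strategy against every opponent action, so it is strictly dominant.

a4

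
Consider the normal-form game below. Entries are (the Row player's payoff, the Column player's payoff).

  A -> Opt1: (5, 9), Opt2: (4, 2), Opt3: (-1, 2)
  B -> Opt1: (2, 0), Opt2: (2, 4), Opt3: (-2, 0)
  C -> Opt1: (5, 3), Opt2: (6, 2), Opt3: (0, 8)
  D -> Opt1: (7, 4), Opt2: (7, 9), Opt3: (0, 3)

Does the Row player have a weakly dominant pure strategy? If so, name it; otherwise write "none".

D vs A: Opt1: 7>5, Opt2: 7>4, Opt3: 0>-1.
D vs B: Opt1: 7>2, Opt2: 7>2, Opt3: 0>-2.
D vs C: Opt1: 7>5, Opt2: 7>6, Opt3: 0=0.
D is at least as good as every other strategy against every opponent action, so it is weakly dominant.

D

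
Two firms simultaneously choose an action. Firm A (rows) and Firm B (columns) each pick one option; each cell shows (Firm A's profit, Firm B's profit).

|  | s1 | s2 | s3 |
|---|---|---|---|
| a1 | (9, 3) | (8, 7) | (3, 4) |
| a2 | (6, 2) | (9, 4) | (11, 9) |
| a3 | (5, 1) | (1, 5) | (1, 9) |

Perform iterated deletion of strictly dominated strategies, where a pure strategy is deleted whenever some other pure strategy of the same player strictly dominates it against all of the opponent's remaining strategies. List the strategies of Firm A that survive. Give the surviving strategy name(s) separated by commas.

Firm A's strategy a3 is strictly dominated by a1 (s1: 9>5, s2: 8>1, s3: 3>1) and is removed.
Firm B's strategy s1 is strictly dominated by s2 (a1: 7>3, a2: 4>2) and is removed.
Firm A's strategy a1 is strictly dominated by a2 (s2: 9>8, s3: 11>3) and is removed.
Column s2 is eliminated: s3 beats it against every remaining row (a2: 9>4).
Among the remaining strategies, none is strictly dominated by another pure strategy of the same player, so the elimination stops.
Surviving strategies — Firm A: {a2}; Firm B: {s3}.

a2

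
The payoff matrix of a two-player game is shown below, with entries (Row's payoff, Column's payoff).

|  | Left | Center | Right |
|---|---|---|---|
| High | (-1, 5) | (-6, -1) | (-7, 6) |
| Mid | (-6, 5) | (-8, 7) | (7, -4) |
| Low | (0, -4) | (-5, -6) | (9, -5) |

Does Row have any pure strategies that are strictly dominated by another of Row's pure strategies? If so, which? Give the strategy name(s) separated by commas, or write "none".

High, Mid

High: dominated, since Low does at least as well everywhere (Left: 0>-1, Center: -5>-6, Right: 9>-7).
Mid is strictly dominated by Low (Left: 0>-6, Center: -5>-8, Right: 9>7).
Nothing dominates Low: High at Left (0>-1); Mid at Left (0>-6).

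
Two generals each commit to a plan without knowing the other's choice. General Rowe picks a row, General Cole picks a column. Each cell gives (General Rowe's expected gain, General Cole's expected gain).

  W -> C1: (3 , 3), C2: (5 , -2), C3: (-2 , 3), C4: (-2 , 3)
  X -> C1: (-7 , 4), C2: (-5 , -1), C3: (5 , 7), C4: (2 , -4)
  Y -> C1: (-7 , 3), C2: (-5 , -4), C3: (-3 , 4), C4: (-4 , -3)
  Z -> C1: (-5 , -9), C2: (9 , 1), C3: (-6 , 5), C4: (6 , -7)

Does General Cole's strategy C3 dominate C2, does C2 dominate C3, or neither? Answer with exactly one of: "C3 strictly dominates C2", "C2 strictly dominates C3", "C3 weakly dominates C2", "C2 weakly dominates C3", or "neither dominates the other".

C3 strictly dominates C2

Compare C3 to C2 across each opponent action: W: 3>-2, X: 7>-1, Y: 4>-4, Z: 5>1.
Every comparison favours C3, so C3 strictly dominates C2.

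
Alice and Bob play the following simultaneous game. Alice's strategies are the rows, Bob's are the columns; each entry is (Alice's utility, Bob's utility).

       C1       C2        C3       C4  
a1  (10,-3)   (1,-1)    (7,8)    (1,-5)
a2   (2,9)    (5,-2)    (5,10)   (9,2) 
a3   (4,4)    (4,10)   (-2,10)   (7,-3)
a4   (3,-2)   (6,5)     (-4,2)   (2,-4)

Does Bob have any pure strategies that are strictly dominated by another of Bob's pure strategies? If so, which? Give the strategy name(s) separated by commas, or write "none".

C3 strictly dominates C1 — a1: 8>-3, a2: 10>9, a3: 10>4, a4: 2>-2.
C2: no other strategy beats it everywhere (C1 at a1 (-1>-3); C3 at a3 (10=10); C4 at a1 (-1>-5)).
Nothing dominates C3: C1 at a1 (8>-3); C2 at a1 (8>-1); C4 at a1 (8>-5).
C4 is strictly dominated by C1 (a1: -3>-5, a2: 9>2, a3: 4>-3, a4: -2>-4).

C1, C4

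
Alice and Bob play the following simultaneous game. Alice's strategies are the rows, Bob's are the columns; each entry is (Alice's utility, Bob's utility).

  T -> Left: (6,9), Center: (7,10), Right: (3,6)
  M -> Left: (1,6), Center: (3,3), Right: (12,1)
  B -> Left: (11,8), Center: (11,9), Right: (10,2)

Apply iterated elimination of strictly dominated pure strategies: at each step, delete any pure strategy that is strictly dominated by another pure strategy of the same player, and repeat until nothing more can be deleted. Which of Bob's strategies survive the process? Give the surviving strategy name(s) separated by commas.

Center

Alice's strategy T is strictly dominated by B (Left: 11>6, Center: 11>7, Right: 10>3) and is removed.
Column Right is eliminated: Left beats it against every remaining row (M: 6>1, B: 8>2).
For Alice, B strictly dominates M on the remaining columns (Left: 11>1, Center: 11>3); eliminate M.
For Bob, Center strictly dominates Left on the remaining rows (B: 9>8); eliminate Left.
Among the remaining strategies, none is strictly dominated by another pure strategy of the same player, so the elimination stops.
Surviving strategies — Alice: {B}; Bob: {Center}.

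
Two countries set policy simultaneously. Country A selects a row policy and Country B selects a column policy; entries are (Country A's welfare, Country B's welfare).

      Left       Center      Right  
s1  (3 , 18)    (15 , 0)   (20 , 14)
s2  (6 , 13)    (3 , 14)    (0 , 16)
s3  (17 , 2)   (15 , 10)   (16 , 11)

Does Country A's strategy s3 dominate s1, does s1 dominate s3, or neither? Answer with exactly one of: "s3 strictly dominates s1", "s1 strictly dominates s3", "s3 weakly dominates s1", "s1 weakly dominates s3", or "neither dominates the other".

s3's payoffs vs s1's, by Country B's action — Left: 17>3, Center: 15=15, Right: 16<20.
s3 does better at Left but worse at Right; neither strategy dominates the other.

neither dominates the other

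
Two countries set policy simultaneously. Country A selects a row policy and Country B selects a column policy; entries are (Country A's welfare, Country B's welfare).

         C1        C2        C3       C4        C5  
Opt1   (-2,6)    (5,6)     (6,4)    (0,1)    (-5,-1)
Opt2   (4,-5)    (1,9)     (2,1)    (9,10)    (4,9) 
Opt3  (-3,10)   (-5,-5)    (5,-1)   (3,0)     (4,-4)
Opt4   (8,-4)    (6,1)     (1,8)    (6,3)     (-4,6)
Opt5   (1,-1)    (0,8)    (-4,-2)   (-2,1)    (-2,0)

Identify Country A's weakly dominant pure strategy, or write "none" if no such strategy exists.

none

Opt1 fails to dominate Opt2 at C1 (-2<4).
Opt2 fails to dominate Opt1 at C2 (1<5).
Opt3 fails to dominate Opt1 at C1 (-3<-2).
Opt4 fails to dominate Opt1 at C3 (1<6).
Opt5 fails to dominate Opt1 at C2 (0<5).
No single strategy dominates all the others.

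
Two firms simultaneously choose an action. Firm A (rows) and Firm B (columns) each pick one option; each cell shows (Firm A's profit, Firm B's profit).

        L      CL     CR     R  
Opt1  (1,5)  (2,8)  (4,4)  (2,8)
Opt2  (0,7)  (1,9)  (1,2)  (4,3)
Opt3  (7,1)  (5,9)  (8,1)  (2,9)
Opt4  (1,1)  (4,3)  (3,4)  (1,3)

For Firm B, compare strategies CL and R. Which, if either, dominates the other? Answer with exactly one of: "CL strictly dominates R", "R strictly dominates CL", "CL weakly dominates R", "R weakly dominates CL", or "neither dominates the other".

CL weakly dominates R

CL's payoffs vs R's, by Firm A's action — Opt1: 8=8, Opt2: 9>3, Opt3: 9=9, Opt4: 3=3.
CL is at least as good everywhere and strictly better somewhere (tied only at Opt1, Opt3, Opt4), so CL weakly but not strictly dominates R.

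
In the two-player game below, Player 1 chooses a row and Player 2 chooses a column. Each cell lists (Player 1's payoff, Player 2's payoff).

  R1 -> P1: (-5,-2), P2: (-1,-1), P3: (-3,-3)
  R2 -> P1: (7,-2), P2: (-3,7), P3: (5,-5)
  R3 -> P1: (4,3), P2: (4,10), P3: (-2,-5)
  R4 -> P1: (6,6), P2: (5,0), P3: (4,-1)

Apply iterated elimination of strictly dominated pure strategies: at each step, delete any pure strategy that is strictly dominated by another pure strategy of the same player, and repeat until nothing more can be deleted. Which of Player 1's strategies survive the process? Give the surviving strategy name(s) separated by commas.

R2, R4

Row R1 is eliminated: R3 beats it against every remaining column (P1: 4>-5, P2: 4>-1, P3: -2>-3).
Row R3 is eliminated: R4 beats it against every remaining column (P1: 6>4, P2: 5>4, P3: 4>-2).
Column P3 is eliminated: P1 beats it against every remaining row (R2: -2>-5, R4: 6>-1).
Among the remaining strategies, none is strictly dominated by another pure strategy of the same player, so the elimination stops.
Surviving strategies — Player 1: {R2, R4}; Player 2: {P1, P2}.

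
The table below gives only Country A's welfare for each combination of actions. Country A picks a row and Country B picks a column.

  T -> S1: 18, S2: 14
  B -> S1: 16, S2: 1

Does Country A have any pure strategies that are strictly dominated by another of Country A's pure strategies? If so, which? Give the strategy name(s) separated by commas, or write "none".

T: no other strategy beats it everywhere (B at S1 (18>16)).
T strictly dominates B — S1: 18>16, S2: 14>1.

B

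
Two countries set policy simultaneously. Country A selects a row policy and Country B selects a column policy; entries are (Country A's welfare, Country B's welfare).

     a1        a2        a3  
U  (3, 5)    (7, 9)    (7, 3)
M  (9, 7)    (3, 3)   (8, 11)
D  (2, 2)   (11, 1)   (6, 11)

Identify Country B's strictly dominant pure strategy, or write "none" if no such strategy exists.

a1 fails to dominate a2 at U (5<9).
a2 fails to dominate a1 at M (3<7).
a3 fails to dominate a1 at U (3<5).
No single strategy dominates all the others.

none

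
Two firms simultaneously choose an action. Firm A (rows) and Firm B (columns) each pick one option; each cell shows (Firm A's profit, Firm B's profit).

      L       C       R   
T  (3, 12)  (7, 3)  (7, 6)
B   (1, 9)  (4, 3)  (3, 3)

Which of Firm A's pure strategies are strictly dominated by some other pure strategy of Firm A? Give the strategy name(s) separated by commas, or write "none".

Nothing dominates T: B at L (3>1).
B: dominated, since T does at least as well everywhere (L: 3>1, C: 7>4, R: 7>3).

B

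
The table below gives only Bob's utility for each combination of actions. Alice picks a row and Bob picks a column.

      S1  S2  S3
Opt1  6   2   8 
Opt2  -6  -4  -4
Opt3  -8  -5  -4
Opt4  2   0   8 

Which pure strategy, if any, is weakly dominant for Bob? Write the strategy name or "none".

S3

S3 vs S1: Opt1: 8>6, Opt2: -4>-6, Opt3: -4>-8, Opt4: 8>2.
S3 vs S2: Opt1: 8>2, Opt2: -4=-4, Opt3: -4>-5, Opt4: 8>0.
S3 is at least as good as every other strategy against every opponent action, so it is weakly dominant.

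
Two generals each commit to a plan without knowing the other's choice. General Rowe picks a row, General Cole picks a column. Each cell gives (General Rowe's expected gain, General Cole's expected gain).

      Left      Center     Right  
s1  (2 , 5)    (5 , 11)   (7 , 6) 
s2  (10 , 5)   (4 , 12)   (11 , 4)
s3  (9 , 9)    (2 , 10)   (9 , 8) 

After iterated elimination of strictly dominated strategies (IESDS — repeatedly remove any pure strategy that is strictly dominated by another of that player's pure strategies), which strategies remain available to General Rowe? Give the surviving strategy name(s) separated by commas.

s1

Row s3 is eliminated: s2 beats it against every remaining column (Left: 10>9, Center: 4>2, Right: 11>9).
General Cole's strategy Left is strictly dominated by Center (s1: 11>5, s2: 12>5) and is removed.
For General Cole, Center strictly dominates Right on the remaining rows (s1: 11>6, s2: 12>4); eliminate Right.
For General Rowe, s1 strictly dominates s2 on the remaining columns (Center: 5>4); eliminate s2.
Among the remaining strategies, none is strictly dominated by another pure strategy of the same player, so the elimination stops.
Surviving strategies — General Rowe: {s1}; General Cole: {Center}.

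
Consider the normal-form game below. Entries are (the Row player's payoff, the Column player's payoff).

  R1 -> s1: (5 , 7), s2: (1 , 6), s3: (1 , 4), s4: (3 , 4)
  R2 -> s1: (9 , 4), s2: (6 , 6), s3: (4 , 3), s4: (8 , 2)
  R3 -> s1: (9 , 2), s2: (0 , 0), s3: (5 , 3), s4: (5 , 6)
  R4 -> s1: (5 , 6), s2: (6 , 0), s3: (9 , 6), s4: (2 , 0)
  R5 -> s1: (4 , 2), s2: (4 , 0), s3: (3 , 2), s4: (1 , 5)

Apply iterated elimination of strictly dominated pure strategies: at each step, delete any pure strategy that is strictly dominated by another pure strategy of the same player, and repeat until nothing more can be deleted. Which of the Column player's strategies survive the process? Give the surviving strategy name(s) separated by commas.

Row R1 is eliminated: R2 beats it against every remaining column (s1: 9>5, s2: 6>1, s3: 4>1, s4: 8>3).
The Row player's strategy R5 is strictly dominated by R2 (s1: 9>4, s2: 6>4, s3: 4>3, s4: 8>1) and is removed.
Among the remaining strategies, none is strictly dominated by another pure strategy of the same player, so the elimination stops.
Surviving strategies — the Row player: {R2, R3, R4}; the Column player: {s1, s2, s3, s4}.

s1, s2, s3, s4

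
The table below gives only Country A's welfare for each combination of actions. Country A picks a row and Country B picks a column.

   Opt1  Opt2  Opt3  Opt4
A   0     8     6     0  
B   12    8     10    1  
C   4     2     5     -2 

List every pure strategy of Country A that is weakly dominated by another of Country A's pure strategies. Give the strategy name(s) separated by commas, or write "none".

A, C

A is weakly dominated by B (Opt1: 12>0, Opt2: 8=8, Opt3: 10>6, Opt4: 1>0).
Nothing dominates B: A at Opt1 (12>0); C at Opt1 (12>4).
C: dominated, since B does at least as well everywhere (Opt1: 12>4, Opt2: 8>2, Opt3: 10>5, Opt4: 1>-2).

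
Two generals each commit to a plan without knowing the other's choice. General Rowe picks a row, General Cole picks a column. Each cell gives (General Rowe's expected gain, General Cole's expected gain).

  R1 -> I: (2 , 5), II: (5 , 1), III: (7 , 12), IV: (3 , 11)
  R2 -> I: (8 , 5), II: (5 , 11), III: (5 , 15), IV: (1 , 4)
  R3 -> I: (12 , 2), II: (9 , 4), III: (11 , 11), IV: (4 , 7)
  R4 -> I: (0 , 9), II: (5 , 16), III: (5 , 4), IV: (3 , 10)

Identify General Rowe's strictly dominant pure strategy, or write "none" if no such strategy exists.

R3 vs R1: I: 12>2, II: 9>5, III: 11>7, IV: 4>3.
R3 vs R2: I: 12>8, II: 9>5, III: 11>5, IV: 4>1.
R3 vs R4: I: 12>0, II: 9>5, III: 11>5, IV: 4>3.
R3 strictly beats every other strategy against every opponent action, so it is strictly dominant.

R3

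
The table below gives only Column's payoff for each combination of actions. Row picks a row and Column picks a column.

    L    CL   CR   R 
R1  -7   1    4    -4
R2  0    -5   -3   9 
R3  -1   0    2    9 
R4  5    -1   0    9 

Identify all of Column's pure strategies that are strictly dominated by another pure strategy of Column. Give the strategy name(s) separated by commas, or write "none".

L, CL

L: dominated, since R does at least as well everywhere (R1: -4>-7, R2: 9>0, R3: 9>-1, R4: 9>5).
CR strictly dominates CL — R1: 4>1, R2: -3>-5, R3: 2>0, R4: 0>-1.
CR is not dominated — it holds its own against L at R1 (4>-7); CL at R1 (4>1); R at R1 (4>-4).
R is not dominated — it holds its own against L at R1 (-4>-7); CL at R2 (9>-5); CR at R2 (9>-3).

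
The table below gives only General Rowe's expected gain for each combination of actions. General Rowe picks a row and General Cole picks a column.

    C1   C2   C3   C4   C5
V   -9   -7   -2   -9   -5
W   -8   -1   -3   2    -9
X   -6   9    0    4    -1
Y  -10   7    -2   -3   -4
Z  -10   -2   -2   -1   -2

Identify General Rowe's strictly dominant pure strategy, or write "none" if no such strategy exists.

X vs V: C1: -6>-9, C2: 9>-7, C3: 0>-2, C4: 4>-9, C5: -1>-5.
X vs W: C1: -6>-8, C2: 9>-1, C3: 0>-3, C4: 4>2, C5: -1>-9.
X vs Y: C1: -6>-10, C2: 9>7, C3: 0>-2, C4: 4>-3, C5: -1>-4.
X vs Z: C1: -6>-10, C2: 9>-2, C3: 0>-2, C4: 4>-1, C5: -1>-2.
X strictly beats every other strategy against every opponent action, so it is strictly dominant.

X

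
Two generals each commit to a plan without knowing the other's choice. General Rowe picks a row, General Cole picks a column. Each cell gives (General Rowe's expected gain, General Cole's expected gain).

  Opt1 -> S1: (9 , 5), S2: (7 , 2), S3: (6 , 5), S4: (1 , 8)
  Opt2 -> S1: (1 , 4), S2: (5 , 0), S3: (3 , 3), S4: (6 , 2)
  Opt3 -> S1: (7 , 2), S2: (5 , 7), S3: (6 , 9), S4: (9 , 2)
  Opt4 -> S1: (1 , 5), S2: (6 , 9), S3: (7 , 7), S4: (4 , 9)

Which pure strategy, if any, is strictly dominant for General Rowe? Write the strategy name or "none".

Opt1 fails to dominate Opt2 at S4 (1<6).
Opt2 fails to dominate Opt1 at S1 (1<9).
Opt3 fails to dominate Opt1 at S1 (7<9).
Opt4 fails to dominate Opt1 at S1 (1<9).
No single strategy dominates all the others.

none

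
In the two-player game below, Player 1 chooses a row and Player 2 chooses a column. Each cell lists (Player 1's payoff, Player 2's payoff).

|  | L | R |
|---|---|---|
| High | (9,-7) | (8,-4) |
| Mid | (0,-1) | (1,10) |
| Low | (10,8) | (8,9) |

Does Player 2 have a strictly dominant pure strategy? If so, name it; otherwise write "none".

R

R vs L: High: -4>-7, Mid: 10>-1, Low: 9>8.
R strictly beats every other strategy against every opponent action, so it is strictly dominant.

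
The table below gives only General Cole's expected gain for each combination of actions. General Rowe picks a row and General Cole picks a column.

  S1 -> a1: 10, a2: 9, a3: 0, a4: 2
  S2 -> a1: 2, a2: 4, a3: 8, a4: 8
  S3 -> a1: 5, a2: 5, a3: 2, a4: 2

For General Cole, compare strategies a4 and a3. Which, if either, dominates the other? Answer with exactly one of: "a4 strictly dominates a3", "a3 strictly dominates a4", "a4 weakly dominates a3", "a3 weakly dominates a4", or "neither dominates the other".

a4 weakly dominates a3

Compare a4 to a3 across each choice by General Rowe: S1: 2>0, S2: 8=8, S3: 2=2.
a4 is at least as good everywhere and strictly better somewhere (tied only at S2, S3), so a4 weakly but not strictly dominates a3.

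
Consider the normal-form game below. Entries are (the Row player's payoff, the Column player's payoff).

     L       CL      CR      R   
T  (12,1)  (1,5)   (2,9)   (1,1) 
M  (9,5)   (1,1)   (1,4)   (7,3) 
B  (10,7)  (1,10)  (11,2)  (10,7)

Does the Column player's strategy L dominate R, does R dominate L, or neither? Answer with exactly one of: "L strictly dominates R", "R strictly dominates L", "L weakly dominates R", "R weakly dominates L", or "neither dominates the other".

L weakly dominates R

L's payoffs vs R's, by the Row player's action — T: 1=1, M: 5>3, B: 7=7.
L is at least as good everywhere and strictly better somewhere (tied only at T, B), so L weakly but not strictly dominates R.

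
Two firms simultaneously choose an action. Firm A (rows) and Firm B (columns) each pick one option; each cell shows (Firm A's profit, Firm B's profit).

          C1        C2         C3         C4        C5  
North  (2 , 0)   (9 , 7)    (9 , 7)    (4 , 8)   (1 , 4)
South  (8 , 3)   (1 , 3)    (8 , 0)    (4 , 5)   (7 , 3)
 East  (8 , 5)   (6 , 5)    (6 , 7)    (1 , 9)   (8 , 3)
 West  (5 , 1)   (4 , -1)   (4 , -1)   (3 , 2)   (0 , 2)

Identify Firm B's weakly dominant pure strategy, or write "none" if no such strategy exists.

C4

C4 vs C1: North: 8>0, South: 5>3, East: 9>5, West: 2>1.
C4 vs C2: North: 8>7, South: 5>3, East: 9>5, West: 2>-1.
C4 vs C3: North: 8>7, South: 5>0, East: 9>7, West: 2>-1.
C4 vs C5: North: 8>4, South: 5>3, East: 9>3, West: 2=2.
C4 is at least as good as every other strategy against every opponent action, so it is weakly dominant.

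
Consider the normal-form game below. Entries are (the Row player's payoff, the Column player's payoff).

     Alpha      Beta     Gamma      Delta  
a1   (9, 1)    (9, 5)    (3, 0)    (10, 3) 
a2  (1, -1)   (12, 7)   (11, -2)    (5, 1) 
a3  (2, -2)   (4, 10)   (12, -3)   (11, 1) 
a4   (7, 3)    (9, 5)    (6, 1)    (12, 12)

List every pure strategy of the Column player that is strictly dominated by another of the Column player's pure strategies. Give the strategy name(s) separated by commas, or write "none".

Alpha: dominated, since Beta does at least as well everywhere (a1: 5>1, a2: 7>-1, a3: 10>-2, a4: 5>3).
Beta is not dominated — it holds its own against Alpha at a1 (5>1); Gamma at a1 (5>0); Delta at a1 (5>3).
Alpha strictly dominates Gamma — a1: 1>0, a2: -1>-2, a3: -2>-3, a4: 3>1.
Delta is not dominated — it holds its own against Alpha at a1 (3>1); Beta at a4 (12>5); Gamma at a1 (3>0).

Alpha, Gamma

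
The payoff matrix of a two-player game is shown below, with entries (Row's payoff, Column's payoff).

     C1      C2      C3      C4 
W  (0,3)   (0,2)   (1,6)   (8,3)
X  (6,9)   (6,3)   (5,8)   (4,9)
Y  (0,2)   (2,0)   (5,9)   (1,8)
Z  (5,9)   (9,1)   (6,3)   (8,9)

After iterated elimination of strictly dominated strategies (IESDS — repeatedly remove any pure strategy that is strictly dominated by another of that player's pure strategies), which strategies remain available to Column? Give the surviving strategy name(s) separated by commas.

C1, C3, C4

For Row, Z strictly dominates Y on the remaining columns (C1: 5>0, C2: 9>2, C3: 6>5, C4: 8>1); eliminate Y.
Column C2 is eliminated: C1 beats it against every remaining row (W: 3>2, X: 9>3, Z: 9>1).
Among the remaining strategies, none is strictly dominated by another pure strategy of the same player, so the elimination stops.
Surviving strategies — Row: {W, X, Z}; Column: {C1, C3, C4}.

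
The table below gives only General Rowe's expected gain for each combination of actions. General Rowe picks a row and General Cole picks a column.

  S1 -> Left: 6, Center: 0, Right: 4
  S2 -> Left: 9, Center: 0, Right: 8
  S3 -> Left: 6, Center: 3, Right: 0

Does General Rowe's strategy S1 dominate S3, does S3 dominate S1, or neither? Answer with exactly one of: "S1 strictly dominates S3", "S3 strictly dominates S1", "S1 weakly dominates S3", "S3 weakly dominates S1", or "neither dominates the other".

neither dominates the other

S1's payoffs vs S3's, by General Cole's action — Left: 6=6, Center: 0<3, Right: 4>0.
S1 does better at Right but worse at Center; neither strategy dominates the other.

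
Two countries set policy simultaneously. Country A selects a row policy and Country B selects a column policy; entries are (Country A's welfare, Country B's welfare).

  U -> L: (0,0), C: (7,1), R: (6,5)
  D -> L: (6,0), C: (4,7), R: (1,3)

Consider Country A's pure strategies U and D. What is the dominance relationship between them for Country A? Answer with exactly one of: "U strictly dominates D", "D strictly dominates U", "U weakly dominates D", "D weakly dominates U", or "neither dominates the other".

Compare U to D across every action of Country B: L: 0<6, C: 7>4, R: 6>1.
U does better at C, R but worse at L; neither strategy dominates the other.

neither dominates the other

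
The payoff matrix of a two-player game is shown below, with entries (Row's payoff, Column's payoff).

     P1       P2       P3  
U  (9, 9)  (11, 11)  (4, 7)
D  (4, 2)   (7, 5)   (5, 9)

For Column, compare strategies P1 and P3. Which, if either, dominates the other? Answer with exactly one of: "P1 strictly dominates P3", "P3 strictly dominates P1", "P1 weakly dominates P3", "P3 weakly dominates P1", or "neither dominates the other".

neither dominates the other

P1's payoffs vs P3's, by Row's action — U: 9>7, D: 2<9.
P1 does better at U but worse at D; neither strategy dominates the other.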